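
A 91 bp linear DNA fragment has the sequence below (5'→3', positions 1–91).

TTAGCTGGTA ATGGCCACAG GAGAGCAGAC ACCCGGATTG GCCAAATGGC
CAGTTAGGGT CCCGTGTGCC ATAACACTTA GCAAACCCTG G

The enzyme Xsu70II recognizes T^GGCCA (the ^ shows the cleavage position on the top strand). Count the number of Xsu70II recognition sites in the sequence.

TGGCCA occurs starting at positions 12, 39, 47.
Xsu70II cuts at 3 sites.

3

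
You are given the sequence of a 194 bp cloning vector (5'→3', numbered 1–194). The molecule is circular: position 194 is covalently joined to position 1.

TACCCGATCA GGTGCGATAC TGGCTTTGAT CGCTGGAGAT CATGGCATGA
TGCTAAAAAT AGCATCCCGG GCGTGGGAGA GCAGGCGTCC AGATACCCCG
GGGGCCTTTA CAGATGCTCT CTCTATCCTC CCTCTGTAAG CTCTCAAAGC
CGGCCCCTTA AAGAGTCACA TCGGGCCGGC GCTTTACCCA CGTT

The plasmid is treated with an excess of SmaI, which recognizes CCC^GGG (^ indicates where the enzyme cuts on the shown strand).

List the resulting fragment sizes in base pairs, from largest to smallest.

163, 31 bp

SmaI sites (CCCGGG) start at positions 66, 97.
SmaI cuts after base 3 of each site, so after positions 68, 99.
Circular molecule, 2 cuts → 2 fragments:
  69–99 → 31 bp
  100–194 then 1–68 → 95 + 68 = 163 bp
Sorted largest to smallest: 163, 31 bp.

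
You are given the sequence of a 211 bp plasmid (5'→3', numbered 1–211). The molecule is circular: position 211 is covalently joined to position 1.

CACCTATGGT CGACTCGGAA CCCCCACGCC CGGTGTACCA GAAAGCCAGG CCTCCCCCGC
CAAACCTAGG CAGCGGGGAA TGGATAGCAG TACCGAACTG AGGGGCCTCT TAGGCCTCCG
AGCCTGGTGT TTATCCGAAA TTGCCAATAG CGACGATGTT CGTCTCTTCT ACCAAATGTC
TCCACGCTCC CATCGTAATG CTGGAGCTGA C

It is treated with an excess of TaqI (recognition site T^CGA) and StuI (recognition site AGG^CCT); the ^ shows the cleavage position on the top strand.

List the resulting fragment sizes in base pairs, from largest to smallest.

107, 64, 40 bp

The TaqI site (TCGA) starts at position 10.
TaqI cuts after the first base of each site, so after position 10.
StuI sites (AGGCCT) start at positions 48, 112.
StuI cuts after base 3 of each site, so after positions 50, 114.
Combined cut positions: 10, 50, 114.
Circular molecule, 3 cuts → 3 fragments:
  11–50 → 40 bp
  51–114 → 64 bp
  115–211 then 1–10 → 97 + 10 = 107 bp
Sorted largest to smallest: 107, 64, 40 bp.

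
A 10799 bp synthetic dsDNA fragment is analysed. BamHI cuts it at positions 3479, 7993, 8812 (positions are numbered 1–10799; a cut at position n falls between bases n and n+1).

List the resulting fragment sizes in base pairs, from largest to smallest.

Linear molecule, 3 cuts → 4 fragments:
  3479 − 0 = 3479 bp
  7993 − 3479 = 4514 bp
  8812 − 7993 = 819 bp
  10799 − 8812 = 1987 bp
Sorted largest to smallest: 4514, 3479, 1987, 819 bp.

4514, 3479, 1987, 819 bp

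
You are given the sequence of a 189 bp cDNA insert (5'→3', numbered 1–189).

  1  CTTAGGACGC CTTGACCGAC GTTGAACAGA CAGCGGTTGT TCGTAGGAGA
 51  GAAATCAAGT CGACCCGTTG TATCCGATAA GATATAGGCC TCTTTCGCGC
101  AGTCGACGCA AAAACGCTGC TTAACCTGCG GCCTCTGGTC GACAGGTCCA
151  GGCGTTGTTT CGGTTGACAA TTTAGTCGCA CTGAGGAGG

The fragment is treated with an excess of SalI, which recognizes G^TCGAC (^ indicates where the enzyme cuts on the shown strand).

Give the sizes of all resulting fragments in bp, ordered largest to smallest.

59, 51, 43, 36 bp

SalI sites (GTCGAC) start at positions 59, 102, 138.
SalI cuts after the first base of each site, so after positions 59, 102, 138.
Linear molecule, 3 cuts → 4 fragments:
  1–59 → 59 bp
  60–102 → 43 bp
  103–138 → 36 bp
  139–189 → 51 bp
Sorted largest to smallest: 59, 51, 43, 36 bp.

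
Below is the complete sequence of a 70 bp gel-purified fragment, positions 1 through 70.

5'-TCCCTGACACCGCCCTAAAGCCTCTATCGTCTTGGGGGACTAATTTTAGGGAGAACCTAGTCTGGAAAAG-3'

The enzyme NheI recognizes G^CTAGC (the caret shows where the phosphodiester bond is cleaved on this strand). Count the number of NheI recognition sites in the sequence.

No occurrence of GCTAGC is present in the sequence.
NheI does not cut: 0 sites.

0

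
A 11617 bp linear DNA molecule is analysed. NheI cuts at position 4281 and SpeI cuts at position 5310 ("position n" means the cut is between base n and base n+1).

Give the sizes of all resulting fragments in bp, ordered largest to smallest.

Combined cut positions (sorted): 4281, 5310.
Linear molecule, 2 cuts → 3 fragments:
  4281 − 0 = 4281 bp
  5310 − 4281 = 1029 bp
  11617 − 5310 = 6307 bp
Sorted largest to smallest: 6307, 4281, 1029 bp.

6307, 4281, 1029 bp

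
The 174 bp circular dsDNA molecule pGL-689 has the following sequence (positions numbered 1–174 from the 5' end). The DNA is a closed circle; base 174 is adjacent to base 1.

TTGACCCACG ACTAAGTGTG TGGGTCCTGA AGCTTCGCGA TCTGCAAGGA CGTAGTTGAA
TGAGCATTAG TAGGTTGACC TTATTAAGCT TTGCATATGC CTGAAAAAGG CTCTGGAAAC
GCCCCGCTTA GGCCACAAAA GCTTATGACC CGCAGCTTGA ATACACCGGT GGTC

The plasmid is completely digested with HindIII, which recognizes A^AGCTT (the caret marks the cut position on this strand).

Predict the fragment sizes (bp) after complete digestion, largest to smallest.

HindIII sites (AAGCTT) start at positions 30, 86, 139.
HindIII cuts after the first base of each site, so after positions 30, 86, 139.
Circular molecule, 3 cuts → 3 fragments:
  31–86 → 56 bp
  87–139 → 53 bp
  140–174 then 1–30 → 35 + 30 = 65 bp
Sorted largest to smallest: 65, 56, 53 bp.

65, 56, 53 bp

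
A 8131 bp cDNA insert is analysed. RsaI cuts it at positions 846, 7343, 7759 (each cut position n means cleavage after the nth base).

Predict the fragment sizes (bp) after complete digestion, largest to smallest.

6497, 846, 416, 372 bp

Linear molecule, 3 cuts → 4 fragments:
  846 − 0 = 846 bp
  7343 − 846 = 6497 bp
  7759 − 7343 = 416 bp
  8131 − 7759 = 372 bp
Sorted largest to smallest: 6497, 846, 416, 372 bp.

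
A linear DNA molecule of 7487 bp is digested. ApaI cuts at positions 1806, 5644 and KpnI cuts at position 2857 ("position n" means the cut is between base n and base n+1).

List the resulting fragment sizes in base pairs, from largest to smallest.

2787, 1843, 1806, 1051 bp

Combined cut positions (sorted): 1806, 2857, 5644.
Linear molecule, 3 cuts → 4 fragments:
  1806 − 0 = 1806 bp
  2857 − 1806 = 1051 bp
  5644 − 2857 = 2787 bp
  7487 − 5644 = 1843 bp
Sorted largest to smallest: 2787, 1843, 1806, 1051 bp.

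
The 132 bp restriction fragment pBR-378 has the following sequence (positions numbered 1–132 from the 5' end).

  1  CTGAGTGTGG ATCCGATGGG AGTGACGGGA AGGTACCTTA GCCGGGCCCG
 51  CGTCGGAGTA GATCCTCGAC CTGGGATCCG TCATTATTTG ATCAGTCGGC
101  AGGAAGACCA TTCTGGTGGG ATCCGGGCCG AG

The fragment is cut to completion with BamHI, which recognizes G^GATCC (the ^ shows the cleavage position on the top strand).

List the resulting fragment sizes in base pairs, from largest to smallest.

65, 45, 13, 9 bp

BamHI sites (GGATCC) start at positions 9, 74, 119.
BamHI cuts after the first base of each site, so after positions 9, 74, 119.
Linear molecule, 3 cuts → 4 fragments:
  1–9 → 9 bp
  10–74 → 65 bp
  75–119 → 45 bp
  120–132 → 13 bp
Sorted largest to smallest: 65, 45, 13, 9 bp.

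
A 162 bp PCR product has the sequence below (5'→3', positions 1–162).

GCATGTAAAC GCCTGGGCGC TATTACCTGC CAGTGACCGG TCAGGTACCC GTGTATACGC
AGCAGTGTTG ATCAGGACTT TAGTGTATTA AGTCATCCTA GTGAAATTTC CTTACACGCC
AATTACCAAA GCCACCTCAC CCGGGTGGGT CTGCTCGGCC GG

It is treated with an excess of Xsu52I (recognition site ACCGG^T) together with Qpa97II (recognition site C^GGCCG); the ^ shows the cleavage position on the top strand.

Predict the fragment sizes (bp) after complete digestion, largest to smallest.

The Xsu52I site (ACCGGT) starts at position 36.
Xsu52I cuts after base 5 of each site (before the last base), so after position 40.
The Qpa97II site (CGGCCG) starts at position 156.
Qpa97II cuts after the first base of each site, so after position 156.
Combined cut positions: 40, 156.
Linear molecule, 2 cuts → 3 fragments:
  1–40 → 40 bp
  41–156 → 116 bp
  157–162 → 6 bp
Sorted largest to smallest: 116, 40, 6 bp.

116, 40, 6 bp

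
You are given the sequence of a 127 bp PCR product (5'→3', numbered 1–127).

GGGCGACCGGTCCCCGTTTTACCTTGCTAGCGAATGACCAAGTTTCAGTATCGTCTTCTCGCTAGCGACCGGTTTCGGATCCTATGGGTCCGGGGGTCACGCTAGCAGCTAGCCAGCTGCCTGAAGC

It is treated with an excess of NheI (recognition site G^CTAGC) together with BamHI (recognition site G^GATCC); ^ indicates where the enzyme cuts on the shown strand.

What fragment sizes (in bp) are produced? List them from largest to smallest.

35, 26, 24, 19, 16, 7 bp

NheI sites (GCTAGC) start at positions 26, 61, 101, 108.
NheI cuts after the first base of each site, so after positions 26, 61, 101, 108.
The BamHI site (GGATCC) starts at position 77.
BamHI cuts after the first base of each site, so after position 77.
Combined cut positions: 26, 61, 77, 101, 108.
Linear molecule, 5 cuts → 6 fragments:
  1–26 → 26 bp
  27–61 → 35 bp
  62–77 → 16 bp
  78–101 → 24 bp
  102–108 → 7 bp
  109–127 → 19 bp
Sorted largest to smallest: 35, 26, 24, 19, 16, 7 bp.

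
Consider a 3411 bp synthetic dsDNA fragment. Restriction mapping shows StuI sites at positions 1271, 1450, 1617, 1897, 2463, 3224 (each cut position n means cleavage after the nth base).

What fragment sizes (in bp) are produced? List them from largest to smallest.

1271, 761, 566, 280, 187, 179, 167 bp

Linear molecule, 6 cuts → 7 fragments:
  1271 − 0 = 1271 bp
  1450 − 1271 = 179 bp
  1617 − 1450 = 167 bp
  1897 − 1617 = 280 bp
  2463 − 1897 = 566 bp
  3224 − 2463 = 761 bp
  3411 − 3224 = 187 bp
Sorted largest to smallest: 1271, 761, 566, 280, 187, 179, 167 bp.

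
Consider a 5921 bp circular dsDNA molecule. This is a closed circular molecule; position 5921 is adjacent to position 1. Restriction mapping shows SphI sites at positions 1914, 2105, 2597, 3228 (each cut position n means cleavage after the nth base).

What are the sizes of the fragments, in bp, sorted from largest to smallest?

4607, 631, 492, 191 bp

Circular molecule, 4 cuts → 4 fragments:
  2105 − 1914 = 191 bp
  2597 − 2105 = 492 bp
  3228 − 2597 = 631 bp
  wrap: 5921 − 3228 + 1914 = 4607 bp
Sorted largest to smallest: 4607, 631, 492, 191 bp.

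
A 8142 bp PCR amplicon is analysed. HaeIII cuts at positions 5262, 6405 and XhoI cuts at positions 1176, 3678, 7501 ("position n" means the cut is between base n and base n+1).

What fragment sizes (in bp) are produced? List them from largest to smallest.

Combined cut positions (sorted): 1176, 3678, 5262, 6405, 7501.
Linear molecule, 5 cuts → 6 fragments:
  1176 − 0 = 1176 bp
  3678 − 1176 = 2502 bp
  5262 − 3678 = 1584 bp
  6405 − 5262 = 1143 bp
  7501 − 6405 = 1096 bp
  8142 − 7501 = 641 bp
Sorted largest to smallest: 2502, 1584, 1176, 1143, 1096, 641 bp.

2502, 1584, 1176, 1143, 1096, 641 bp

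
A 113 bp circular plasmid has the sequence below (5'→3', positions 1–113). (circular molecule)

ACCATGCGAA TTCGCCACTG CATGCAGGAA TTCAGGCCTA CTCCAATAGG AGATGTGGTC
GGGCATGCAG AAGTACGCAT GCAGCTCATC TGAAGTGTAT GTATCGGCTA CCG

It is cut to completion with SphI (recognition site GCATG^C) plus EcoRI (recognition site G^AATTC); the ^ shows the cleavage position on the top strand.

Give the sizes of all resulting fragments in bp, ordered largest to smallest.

SphI sites (GCATGC) start at positions 20, 63, 77.
SphI cuts after base 5 of each site (before the last base), so after positions 24, 67, 81.
EcoRI sites (GAATTC) start at positions 8, 28.
EcoRI cuts after the first base of each site, so after positions 8, 28.
Combined cut positions: 8, 24, 28, 67, 81.
Circular molecule, 5 cuts → 5 fragments:
  9–24 → 16 bp
  25–28 → 4 bp
  29–67 → 39 bp
  68–81 → 14 bp
  82–113 then 1–8 → 32 + 8 = 40 bp
Sorted largest to smallest: 40, 39, 16, 14, 4 bp.

40, 39, 16, 14, 4 bp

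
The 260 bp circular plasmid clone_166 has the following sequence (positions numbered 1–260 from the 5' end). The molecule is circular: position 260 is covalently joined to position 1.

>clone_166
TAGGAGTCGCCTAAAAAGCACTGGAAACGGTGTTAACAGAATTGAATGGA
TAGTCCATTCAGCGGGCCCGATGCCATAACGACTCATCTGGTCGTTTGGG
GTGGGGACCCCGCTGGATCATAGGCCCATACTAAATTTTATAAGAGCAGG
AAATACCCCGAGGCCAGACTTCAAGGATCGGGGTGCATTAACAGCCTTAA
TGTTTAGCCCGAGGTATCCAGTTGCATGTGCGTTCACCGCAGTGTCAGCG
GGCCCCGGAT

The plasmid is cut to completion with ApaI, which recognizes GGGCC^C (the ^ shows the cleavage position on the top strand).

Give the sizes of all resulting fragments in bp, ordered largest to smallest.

186, 74 bp

ApaI sites (GGGCCC) start at positions 64, 250.
ApaI cuts after base 5 of each site (before the last base), so after positions 68, 254.
Circular molecule, 2 cuts → 2 fragments:
  69–254 → 186 bp
  255–260 then 1–68 → 6 + 68 = 74 bp
Sorted largest to smallest: 186, 74 bp.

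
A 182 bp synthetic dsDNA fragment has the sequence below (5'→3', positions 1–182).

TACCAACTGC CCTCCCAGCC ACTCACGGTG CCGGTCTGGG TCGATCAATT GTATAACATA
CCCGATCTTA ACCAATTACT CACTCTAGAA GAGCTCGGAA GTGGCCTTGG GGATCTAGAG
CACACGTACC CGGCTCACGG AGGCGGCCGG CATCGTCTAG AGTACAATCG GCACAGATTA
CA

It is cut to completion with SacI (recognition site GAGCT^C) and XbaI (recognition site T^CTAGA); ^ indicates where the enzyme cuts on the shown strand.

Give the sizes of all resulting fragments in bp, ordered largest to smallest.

84, 42, 26, 19, 11 bp

The SacI site (GAGCTC) starts at position 91.
SacI cuts after base 5 of each site (before the last base), so after position 95.
XbaI sites (TCTAGA) start at positions 84, 114, 156.
XbaI cuts after the first base of each site, so after positions 84, 114, 156.
Combined cut positions: 84, 95, 114, 156.
Linear molecule, 4 cuts → 5 fragments:
  1–84 → 84 bp
  85–95 → 11 bp
  96–114 → 19 bp
  115–156 → 42 bp
  157–182 → 26 bp
Sorted largest to smallest: 84, 42, 26, 19, 11 bp.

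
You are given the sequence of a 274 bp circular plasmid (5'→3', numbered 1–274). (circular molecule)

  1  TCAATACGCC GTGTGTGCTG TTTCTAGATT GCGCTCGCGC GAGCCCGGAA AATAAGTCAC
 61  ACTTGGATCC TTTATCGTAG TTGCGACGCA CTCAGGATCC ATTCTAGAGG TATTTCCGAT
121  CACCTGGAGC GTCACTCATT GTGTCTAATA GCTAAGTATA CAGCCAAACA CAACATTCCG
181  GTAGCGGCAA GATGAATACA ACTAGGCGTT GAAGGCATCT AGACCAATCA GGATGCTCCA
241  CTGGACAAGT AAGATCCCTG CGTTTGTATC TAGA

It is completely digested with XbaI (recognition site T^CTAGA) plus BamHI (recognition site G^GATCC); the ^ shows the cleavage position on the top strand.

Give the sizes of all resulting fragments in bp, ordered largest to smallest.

115, 51, 42, 30, 28, 8 bp

XbaI sites (TCTAGA) start at positions 23, 103, 218, 269.
XbaI cuts after the first base of each site, so after positions 23, 103, 218, 269.
BamHI sites (GGATCC) start at positions 65, 95.
BamHI cuts after the first base of each site, so after positions 65, 95.
Combined cut positions: 23, 65, 95, 103, 218, 269.
Circular molecule, 6 cuts → 6 fragments:
  24–65 → 42 bp
  66–95 → 30 bp
  96–103 → 8 bp
  104–218 → 115 bp
  219–269 → 51 bp
  270–274 then 1–23 → 5 + 23 = 28 bp
Sorted largest to smallest: 115, 51, 42, 30, 28, 8 bp.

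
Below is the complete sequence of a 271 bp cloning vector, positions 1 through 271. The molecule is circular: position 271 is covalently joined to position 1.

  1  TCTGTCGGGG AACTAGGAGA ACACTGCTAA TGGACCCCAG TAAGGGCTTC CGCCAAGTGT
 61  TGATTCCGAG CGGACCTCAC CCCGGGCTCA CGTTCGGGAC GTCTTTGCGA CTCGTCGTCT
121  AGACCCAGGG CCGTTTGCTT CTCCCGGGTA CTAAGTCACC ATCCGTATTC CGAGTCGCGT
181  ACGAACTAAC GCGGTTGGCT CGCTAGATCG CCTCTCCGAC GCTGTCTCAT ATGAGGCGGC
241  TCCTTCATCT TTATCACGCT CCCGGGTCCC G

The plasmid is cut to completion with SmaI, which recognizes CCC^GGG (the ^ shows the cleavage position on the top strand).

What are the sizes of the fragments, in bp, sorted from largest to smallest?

SmaI sites (CCCGGG) start at positions 81, 143, 261.
SmaI cuts after base 3 of each site, so after positions 83, 145, 263.
Circular molecule, 3 cuts → 3 fragments:
  84–145 → 62 bp
  146–263 → 118 bp
  264–271 then 1–83 → 8 + 83 = 91 bp
Sorted largest to smallest: 118, 91, 62 bp.

118, 91, 62 bp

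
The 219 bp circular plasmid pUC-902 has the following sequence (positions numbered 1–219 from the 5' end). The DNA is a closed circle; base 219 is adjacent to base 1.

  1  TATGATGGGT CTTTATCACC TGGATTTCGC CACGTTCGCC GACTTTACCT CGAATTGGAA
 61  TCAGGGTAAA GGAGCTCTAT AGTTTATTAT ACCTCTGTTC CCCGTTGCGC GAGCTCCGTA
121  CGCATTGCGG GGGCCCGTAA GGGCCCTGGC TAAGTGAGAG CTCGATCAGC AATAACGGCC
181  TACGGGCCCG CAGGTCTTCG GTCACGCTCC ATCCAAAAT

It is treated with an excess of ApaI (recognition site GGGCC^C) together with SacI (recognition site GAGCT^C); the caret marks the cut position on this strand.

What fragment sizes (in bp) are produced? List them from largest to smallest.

107, 39, 26, 20, 17, 10 bp

ApaI sites (GGGCCC) start at positions 131, 141, 184.
ApaI cuts after base 5 of each site (before the last base), so after positions 135, 145, 188.
SacI sites (GAGCTC) start at positions 72, 111, 158.
SacI cuts after base 5 of each site (before the last base), so after positions 76, 115, 162.
Combined cut positions: 76, 115, 135, 145, 162, 188.
Circular molecule, 6 cuts → 6 fragments:
  77–115 → 39 bp
  116–135 → 20 bp
  136–145 → 10 bp
  146–162 → 17 bp
  163–188 → 26 bp
  189–219 then 1–76 → 31 + 76 = 107 bp
Sorted largest to smallest: 107, 39, 26, 20, 17, 10 bp.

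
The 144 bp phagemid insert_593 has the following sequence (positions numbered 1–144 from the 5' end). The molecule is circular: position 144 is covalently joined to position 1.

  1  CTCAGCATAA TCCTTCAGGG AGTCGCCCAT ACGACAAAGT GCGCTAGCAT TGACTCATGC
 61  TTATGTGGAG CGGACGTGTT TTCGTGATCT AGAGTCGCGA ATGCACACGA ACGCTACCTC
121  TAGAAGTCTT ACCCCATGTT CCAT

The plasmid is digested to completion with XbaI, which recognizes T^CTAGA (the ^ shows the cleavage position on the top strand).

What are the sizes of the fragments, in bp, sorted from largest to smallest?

XbaI sites (TCTAGA) start at positions 88, 119.
XbaI cuts after the first base of each site, so after positions 88, 119.
Circular molecule, 2 cuts → 2 fragments:
  89–119 → 31 bp
  120–144 then 1–88 → 25 + 88 = 113 bp
Sorted largest to smallest: 113, 31 bp.

113, 31 bp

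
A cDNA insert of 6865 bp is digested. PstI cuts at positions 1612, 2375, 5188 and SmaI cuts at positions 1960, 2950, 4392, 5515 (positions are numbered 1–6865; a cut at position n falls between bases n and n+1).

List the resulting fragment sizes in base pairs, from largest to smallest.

1612, 1442, 1350, 796, 575, 415, 348, 327 bp

Combined cut positions (sorted): 1612, 1960, 2375, 2950, 4392, 5188, 5515.
Linear molecule, 7 cuts → 8 fragments:
  1612 − 0 = 1612 bp
  1960 − 1612 = 348 bp
  2375 − 1960 = 415 bp
  2950 − 2375 = 575 bp
  4392 − 2950 = 1442 bp
  5188 − 4392 = 796 bp
  5515 − 5188 = 327 bp
  6865 − 5515 = 1350 bp
Sorted largest to smallest: 1612, 1442, 1350, 796, 575, 415, 348, 327 bp.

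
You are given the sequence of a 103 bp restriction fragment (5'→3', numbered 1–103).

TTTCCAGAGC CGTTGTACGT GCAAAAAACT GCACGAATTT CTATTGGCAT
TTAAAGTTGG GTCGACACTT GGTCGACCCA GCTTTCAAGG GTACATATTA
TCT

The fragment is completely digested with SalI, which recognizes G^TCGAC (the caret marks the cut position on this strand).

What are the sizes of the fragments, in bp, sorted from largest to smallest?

SalI sites (GTCGAC) start at positions 61, 72.
SalI cuts after the first base of each site, so after positions 61, 72.
Linear molecule, 2 cuts → 3 fragments:
  1–61 → 61 bp
  62–72 → 11 bp
  73–103 → 31 bp
Sorted largest to smallest: 61, 31, 11 bp.

61, 31, 11 bp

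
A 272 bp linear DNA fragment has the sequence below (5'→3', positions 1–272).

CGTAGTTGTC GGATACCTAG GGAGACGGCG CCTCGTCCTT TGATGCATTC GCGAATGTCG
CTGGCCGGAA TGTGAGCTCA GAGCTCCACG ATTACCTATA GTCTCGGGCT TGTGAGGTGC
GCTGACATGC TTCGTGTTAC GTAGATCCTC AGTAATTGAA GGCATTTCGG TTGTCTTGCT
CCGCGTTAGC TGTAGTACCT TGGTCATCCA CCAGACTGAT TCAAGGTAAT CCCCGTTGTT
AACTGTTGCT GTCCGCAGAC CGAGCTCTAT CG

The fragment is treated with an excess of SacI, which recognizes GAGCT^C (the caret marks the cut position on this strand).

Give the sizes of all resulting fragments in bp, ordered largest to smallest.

181, 78, 7, 6 bp

SacI sites (GAGCTC) start at positions 74, 81, 262.
SacI cuts after base 5 of each site (before the last base), so after positions 78, 85, 266.
Linear molecule, 3 cuts → 4 fragments:
  1–78 → 78 bp
  79–85 → 7 bp
  86–266 → 181 bp
  267–272 → 6 bp
Sorted largest to smallest: 181, 78, 7, 6 bp.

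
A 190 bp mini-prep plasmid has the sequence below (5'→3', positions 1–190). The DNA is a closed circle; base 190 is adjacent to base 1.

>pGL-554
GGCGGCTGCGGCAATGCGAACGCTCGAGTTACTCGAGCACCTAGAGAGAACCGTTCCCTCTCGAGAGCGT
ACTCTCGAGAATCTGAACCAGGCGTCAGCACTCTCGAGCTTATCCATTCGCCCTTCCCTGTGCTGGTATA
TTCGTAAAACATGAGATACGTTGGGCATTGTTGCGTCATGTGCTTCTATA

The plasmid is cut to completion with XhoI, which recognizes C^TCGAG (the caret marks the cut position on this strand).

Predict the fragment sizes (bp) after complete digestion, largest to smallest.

110, 29, 28, 14, 9 bp

XhoI sites (CTCGAG) start at positions 23, 32, 60, 74, 103.
XhoI cuts after the first base of each site, so after positions 23, 32, 60, 74, 103.
Circular molecule, 5 cuts → 5 fragments:
  24–32 → 9 bp
  33–60 → 28 bp
  61–74 → 14 bp
  75–103 → 29 bp
  104–190 then 1–23 → 87 + 23 = 110 bp
Sorted largest to smallest: 110, 29, 28, 14, 9 bp.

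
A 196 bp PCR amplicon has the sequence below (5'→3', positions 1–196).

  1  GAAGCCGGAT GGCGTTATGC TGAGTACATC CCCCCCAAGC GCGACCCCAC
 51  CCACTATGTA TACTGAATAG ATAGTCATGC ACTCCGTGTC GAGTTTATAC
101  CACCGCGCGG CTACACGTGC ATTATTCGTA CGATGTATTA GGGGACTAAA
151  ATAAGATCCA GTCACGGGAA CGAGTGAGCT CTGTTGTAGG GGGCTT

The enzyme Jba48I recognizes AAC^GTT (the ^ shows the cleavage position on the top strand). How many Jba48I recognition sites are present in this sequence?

0

No occurrence of AACGTT is present in the sequence.
Jba48I does not cut: 0 sites.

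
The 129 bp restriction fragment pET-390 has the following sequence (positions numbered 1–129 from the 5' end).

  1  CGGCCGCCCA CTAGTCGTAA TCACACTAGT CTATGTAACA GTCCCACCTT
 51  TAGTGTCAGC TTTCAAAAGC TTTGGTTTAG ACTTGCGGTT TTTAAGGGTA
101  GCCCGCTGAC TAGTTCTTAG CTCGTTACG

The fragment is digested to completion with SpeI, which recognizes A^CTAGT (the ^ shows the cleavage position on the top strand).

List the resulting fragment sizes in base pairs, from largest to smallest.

84, 20, 15, 10 bp

SpeI sites (ACTAGT) start at positions 10, 25, 109.
SpeI cuts after the first base of each site, so after positions 10, 25, 109.
Linear molecule, 3 cuts → 4 fragments:
  1–10 → 10 bp
  11–25 → 15 bp
  26–109 → 84 bp
  110–129 → 20 bp
Sorted largest to smallest: 84, 20, 15, 10 bp.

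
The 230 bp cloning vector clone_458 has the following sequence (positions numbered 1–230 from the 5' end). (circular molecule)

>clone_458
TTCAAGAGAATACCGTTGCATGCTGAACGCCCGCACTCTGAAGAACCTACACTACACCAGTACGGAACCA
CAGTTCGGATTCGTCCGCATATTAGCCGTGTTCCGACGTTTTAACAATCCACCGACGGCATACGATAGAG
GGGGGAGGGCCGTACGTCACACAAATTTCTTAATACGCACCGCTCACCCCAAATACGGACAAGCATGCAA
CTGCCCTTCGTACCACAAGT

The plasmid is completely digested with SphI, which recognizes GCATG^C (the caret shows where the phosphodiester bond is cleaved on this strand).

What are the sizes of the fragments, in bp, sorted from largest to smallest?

SphI sites (GCATGC) start at positions 18, 203.
SphI cuts after base 5 of each site (before the last base), so after positions 22, 207.
Circular molecule, 2 cuts → 2 fragments:
  23–207 → 185 bp
  208–230 then 1–22 → 23 + 22 = 45 bp
Sorted largest to smallest: 185, 45 bp.

185, 45 bp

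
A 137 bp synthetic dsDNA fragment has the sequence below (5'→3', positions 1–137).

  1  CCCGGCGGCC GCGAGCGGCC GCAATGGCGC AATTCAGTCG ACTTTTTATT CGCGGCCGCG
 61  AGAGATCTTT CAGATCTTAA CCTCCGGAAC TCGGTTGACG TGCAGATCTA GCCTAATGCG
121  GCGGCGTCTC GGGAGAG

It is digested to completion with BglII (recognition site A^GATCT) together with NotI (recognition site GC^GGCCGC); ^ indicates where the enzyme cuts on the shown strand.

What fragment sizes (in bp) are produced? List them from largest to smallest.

BglII sites (AGATCT) start at positions 63, 72, 104.
BglII cuts after the first base of each site, so after positions 63, 72, 104.
NotI sites (GCGGCCGC) start at positions 5, 15, 52.
NotI cuts after base 2 of each site, so after positions 6, 16, 53.
Combined cut positions: 6, 16, 53, 63, 72, 104.
Linear molecule, 6 cuts → 7 fragments:
  1–6 → 6 bp
  7–16 → 10 bp
  17–53 → 37 bp
  54–63 → 10 bp
  64–72 → 9 bp
  73–104 → 32 bp
  105–137 → 33 bp
Sorted largest to smallest: 37, 33, 32, 10, 10, 9, 6 bp.

37, 33, 32, 10, 10, 9, 6 bp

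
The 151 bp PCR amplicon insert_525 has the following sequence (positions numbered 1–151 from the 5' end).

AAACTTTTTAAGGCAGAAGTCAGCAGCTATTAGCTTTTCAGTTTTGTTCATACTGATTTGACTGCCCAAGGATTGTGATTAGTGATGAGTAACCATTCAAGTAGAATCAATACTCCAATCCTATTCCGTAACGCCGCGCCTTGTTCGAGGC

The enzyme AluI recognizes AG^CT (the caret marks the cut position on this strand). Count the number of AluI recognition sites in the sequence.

AGCT occurs starting at positions 25, 32.
AluI cuts at 2 sites.

2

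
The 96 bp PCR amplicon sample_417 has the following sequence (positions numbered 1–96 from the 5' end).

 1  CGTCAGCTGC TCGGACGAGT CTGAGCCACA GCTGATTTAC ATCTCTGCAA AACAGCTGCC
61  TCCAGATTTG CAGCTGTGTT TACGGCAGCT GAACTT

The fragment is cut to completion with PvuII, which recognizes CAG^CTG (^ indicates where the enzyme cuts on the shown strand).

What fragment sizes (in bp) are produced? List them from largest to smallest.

PvuII sites (CAGCTG) start at positions 4, 29, 53, 71, 86.
PvuII cuts after base 3 of each site, so after positions 6, 31, 55, 73, 88.
Linear molecule, 5 cuts → 6 fragments:
  1–6 → 6 bp
  7–31 → 25 bp
  32–55 → 24 bp
  56–73 → 18 bp
  74–88 → 15 bp
  89–96 → 8 bp
Sorted largest to smallest: 25, 24, 18, 15, 8, 6 bp.

25, 24, 18, 15, 8, 6 bp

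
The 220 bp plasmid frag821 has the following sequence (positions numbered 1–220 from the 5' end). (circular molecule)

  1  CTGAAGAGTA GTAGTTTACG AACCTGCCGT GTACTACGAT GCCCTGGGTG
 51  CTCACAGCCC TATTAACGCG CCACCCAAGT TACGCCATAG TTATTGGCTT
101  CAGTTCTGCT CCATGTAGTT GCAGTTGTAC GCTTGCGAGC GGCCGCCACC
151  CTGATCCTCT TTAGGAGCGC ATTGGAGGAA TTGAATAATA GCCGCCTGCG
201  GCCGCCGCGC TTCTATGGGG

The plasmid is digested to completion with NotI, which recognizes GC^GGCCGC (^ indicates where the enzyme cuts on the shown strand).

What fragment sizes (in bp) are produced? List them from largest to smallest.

NotI sites (GCGGCCGC) start at positions 139, 198.
NotI cuts after base 2 of each site, so after positions 140, 199.
Circular molecule, 2 cuts → 2 fragments:
  141–199 → 59 bp
  200–220 then 1–140 → 21 + 140 = 161 bp
Sorted largest to smallest: 161, 59 bp.

161, 59 bp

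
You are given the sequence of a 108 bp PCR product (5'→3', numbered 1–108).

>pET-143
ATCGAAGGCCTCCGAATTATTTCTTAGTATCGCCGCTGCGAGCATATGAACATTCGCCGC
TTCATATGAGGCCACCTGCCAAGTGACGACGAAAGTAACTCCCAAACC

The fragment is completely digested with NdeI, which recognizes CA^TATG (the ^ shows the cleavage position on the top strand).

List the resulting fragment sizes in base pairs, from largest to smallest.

NdeI sites (CATATG) start at positions 43, 63.
NdeI cuts after base 2 of each site, so after positions 44, 64.
Linear molecule, 2 cuts → 3 fragments:
  1–44 → 44 bp
  45–64 → 20 bp
  65–108 → 44 bp
Sorted largest to smallest: 44, 44, 20 bp.

44, 44, 20 bp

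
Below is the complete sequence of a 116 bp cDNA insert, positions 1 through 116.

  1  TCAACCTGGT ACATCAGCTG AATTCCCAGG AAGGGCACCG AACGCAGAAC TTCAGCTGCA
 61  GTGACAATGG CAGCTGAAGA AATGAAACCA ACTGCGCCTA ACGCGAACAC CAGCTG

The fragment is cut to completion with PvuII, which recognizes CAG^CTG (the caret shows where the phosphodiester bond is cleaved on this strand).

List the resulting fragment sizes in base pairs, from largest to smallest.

PvuII sites (CAGCTG) start at positions 15, 53, 71, 111.
PvuII cuts after base 3 of each site, so after positions 17, 55, 73, 113.
Linear molecule, 4 cuts → 5 fragments:
  1–17 → 17 bp
  18–55 → 38 bp
  56–73 → 18 bp
  74–113 → 40 bp
  114–116 → 3 bp
Sorted largest to smallest: 40, 38, 18, 17, 3 bp.

40, 38, 18, 17, 3 bp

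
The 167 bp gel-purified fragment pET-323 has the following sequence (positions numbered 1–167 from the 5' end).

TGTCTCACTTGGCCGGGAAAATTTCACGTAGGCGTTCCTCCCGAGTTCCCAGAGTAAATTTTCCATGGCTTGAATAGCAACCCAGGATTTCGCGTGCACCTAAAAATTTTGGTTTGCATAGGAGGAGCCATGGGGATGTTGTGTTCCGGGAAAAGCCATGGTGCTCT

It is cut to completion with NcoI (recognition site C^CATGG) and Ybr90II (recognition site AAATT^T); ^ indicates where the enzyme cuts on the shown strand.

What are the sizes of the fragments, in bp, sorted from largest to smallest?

NcoI sites (CCATGG) start at positions 63, 128, 156.
NcoI cuts after the first base of each site, so after positions 63, 128, 156.
Ybr90II sites (AAATTT) start at positions 19, 56, 104.
Ybr90II cuts after base 5 of each site (before the last base), so after positions 23, 60, 108.
Combined cut positions: 23, 60, 63, 108, 128, 156.
Linear molecule, 6 cuts → 7 fragments:
  1–23 → 23 bp
  24–60 → 37 bp
  61–63 → 3 bp
  64–108 → 45 bp
  109–128 → 20 bp
  129–156 → 28 bp
  157–167 → 11 bp
Sorted largest to smallest: 45, 37, 28, 23, 20, 11, 3 bp.

45, 37, 28, 23, 20, 11, 3 bp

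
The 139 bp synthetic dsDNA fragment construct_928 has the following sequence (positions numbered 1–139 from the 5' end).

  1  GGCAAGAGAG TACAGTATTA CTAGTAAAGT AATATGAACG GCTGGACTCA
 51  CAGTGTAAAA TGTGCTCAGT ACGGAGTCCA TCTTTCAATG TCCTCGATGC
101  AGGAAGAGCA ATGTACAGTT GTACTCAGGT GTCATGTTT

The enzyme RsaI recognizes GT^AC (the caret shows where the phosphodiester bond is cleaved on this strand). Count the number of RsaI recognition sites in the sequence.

GTAC occurs starting at positions 10, 69, 113, 121.
RsaI cuts at 4 sites.

4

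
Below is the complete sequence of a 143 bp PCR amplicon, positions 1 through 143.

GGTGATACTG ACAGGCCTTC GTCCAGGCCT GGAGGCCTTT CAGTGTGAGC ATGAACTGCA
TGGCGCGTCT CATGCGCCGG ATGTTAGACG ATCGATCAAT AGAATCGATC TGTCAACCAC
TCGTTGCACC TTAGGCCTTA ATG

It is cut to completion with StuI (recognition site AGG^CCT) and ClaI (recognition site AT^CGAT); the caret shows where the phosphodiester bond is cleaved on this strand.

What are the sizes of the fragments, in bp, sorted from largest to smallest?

57, 30, 15, 13, 12, 8, 8 bp

StuI sites (AGGCCT) start at positions 13, 25, 33, 133.
StuI cuts after base 3 of each site, so after positions 15, 27, 35, 135.
ClaI sites (ATCGAT) start at positions 91, 104.
ClaI cuts after base 2 of each site, so after positions 92, 105.
Combined cut positions: 15, 27, 35, 92, 105, 135.
Linear molecule, 6 cuts → 7 fragments:
  1–15 → 15 bp
  16–27 → 12 bp
  28–35 → 8 bp
  36–92 → 57 bp
  93–105 → 13 bp
  106–135 → 30 bp
  136–143 → 8 bp
Sorted largest to smallest: 57, 30, 15, 13, 12, 8, 8 bp.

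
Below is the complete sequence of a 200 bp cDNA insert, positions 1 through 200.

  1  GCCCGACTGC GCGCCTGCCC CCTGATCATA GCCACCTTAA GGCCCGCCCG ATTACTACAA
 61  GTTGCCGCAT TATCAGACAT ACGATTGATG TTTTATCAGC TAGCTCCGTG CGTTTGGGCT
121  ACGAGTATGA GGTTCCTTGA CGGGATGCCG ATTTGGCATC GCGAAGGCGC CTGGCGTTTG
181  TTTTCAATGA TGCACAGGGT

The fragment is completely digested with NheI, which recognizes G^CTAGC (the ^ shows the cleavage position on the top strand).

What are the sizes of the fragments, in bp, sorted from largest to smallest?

101, 99 bp

The NheI site (GCTAGC) starts at position 99.
NheI cuts after the first base of each site, so after position 99.
Linear molecule, 1 cut → 2 fragments:
  1–99 → 99 bp
  100–200 → 101 bp
Sorted largest to smallest: 101, 99 bp.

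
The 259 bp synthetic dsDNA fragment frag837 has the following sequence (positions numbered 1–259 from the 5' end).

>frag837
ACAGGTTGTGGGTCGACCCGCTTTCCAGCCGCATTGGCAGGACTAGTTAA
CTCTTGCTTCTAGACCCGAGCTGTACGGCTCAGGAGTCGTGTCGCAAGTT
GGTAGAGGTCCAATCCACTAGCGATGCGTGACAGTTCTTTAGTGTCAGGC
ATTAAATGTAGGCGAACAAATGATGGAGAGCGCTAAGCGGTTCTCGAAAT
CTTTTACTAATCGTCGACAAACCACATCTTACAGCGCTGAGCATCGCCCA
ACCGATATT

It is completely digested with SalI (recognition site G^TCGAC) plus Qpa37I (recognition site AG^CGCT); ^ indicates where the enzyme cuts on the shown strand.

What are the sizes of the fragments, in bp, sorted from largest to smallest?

SalI sites (GTCGAC) start at positions 12, 213.
SalI cuts after the first base of each site, so after positions 12, 213.
Qpa37I sites (AGCGCT) start at positions 179, 233.
Qpa37I cuts after base 2 of each site, so after positions 180, 234.
Combined cut positions: 12, 180, 213, 234.
Linear molecule, 4 cuts → 5 fragments:
  1–12 → 12 bp
  13–180 → 168 bp
  181–213 → 33 bp
  214–234 → 21 bp
  235–259 → 25 bp
Sorted largest to smallest: 168, 33, 25, 21, 12 bp.

168, 33, 25, 21, 12 bp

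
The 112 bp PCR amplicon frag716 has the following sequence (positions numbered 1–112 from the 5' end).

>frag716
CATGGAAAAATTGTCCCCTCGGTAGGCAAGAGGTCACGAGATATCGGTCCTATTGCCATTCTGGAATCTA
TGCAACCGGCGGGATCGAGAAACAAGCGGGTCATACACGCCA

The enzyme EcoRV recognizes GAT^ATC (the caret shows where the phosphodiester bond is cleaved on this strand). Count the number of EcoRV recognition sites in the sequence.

1

GATATC occurs starting at position 40.
EcoRV cuts at 1 site.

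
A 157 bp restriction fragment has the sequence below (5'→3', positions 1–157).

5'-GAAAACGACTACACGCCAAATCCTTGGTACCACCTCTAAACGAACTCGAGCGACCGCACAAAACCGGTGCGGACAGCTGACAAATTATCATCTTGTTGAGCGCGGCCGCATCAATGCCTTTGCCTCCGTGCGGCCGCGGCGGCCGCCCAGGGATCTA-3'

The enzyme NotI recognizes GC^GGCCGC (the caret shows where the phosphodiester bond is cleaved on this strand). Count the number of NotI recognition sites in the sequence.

3

GCGGCCGC occurs starting at positions 102, 130, 139.
NotI cuts at 3 sites.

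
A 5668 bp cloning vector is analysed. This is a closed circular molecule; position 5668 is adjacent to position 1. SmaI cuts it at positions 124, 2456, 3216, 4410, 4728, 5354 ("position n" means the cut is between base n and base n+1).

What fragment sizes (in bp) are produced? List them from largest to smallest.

2332, 1194, 760, 626, 438, 318 bp

Circular molecule, 6 cuts → 6 fragments:
  2456 − 124 = 2332 bp
  3216 − 2456 = 760 bp
  4410 − 3216 = 1194 bp
  4728 − 4410 = 318 bp
  5354 − 4728 = 626 bp
  wrap: 5668 − 5354 + 124 = 438 bp
Sorted largest to smallest: 2332, 1194, 760, 626, 438, 318 bp.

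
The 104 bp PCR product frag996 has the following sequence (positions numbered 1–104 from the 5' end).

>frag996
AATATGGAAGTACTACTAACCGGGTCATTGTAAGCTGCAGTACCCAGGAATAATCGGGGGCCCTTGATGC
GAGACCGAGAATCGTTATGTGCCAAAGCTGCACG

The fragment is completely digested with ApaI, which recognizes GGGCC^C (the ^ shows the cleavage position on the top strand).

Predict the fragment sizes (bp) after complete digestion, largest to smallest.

The ApaI site (GGGCCC) starts at position 58.
ApaI cuts after base 5 of each site (before the last base), so after position 62.
Linear molecule, 1 cut → 2 fragments:
  1–62 → 62 bp
  63–104 → 42 bp
Sorted largest to smallest: 62, 42 bp.

62, 42 bp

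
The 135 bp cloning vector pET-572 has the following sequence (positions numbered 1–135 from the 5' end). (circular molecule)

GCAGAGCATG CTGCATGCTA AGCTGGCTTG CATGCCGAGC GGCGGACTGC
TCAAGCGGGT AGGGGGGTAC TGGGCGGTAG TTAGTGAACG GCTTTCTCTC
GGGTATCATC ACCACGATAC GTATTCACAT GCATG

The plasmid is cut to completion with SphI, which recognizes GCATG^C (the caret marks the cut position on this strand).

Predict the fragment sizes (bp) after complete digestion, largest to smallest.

111, 17, 7 bp

SphI sites (GCATGC) start at positions 6, 13, 30.
SphI cuts after base 5 of each site (before the last base), so after positions 10, 17, 34.
Circular molecule, 3 cuts → 3 fragments:
  11–17 → 7 bp
  18–34 → 17 bp
  35–135 then 1–10 → 101 + 10 = 111 bp
Sorted largest to smallest: 111, 17, 7 bp.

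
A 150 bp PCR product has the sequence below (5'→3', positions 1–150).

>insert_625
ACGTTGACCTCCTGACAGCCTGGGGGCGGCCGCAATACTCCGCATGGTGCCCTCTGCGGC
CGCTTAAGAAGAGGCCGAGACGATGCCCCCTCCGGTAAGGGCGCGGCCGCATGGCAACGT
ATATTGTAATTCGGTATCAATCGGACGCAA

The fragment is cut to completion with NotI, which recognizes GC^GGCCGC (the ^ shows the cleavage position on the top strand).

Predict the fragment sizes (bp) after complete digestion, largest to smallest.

47, 46, 30, 27 bp

NotI sites (GCGGCCGC) start at positions 26, 56, 103.
NotI cuts after base 2 of each site, so after positions 27, 57, 104.
Linear molecule, 3 cuts → 4 fragments:
  1–27 → 27 bp
  28–57 → 30 bp
  58–104 → 47 bp
  105–150 → 46 bp
Sorted largest to smallest: 47, 46, 30, 27 bp.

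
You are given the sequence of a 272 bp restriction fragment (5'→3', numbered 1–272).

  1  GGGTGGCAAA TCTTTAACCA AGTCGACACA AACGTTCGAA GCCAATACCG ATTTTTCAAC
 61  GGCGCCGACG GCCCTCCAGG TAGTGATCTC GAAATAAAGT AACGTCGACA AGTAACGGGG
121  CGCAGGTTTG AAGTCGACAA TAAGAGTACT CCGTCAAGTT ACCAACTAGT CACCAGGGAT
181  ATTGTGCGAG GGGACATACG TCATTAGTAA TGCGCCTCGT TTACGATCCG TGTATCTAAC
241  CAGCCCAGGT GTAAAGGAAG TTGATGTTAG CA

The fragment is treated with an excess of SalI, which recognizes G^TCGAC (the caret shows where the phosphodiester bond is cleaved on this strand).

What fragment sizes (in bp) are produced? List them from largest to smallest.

SalI sites (GTCGAC) start at positions 22, 104, 133.
SalI cuts after the first base of each site, so after positions 22, 104, 133.
Linear molecule, 3 cuts → 4 fragments:
  1–22 → 22 bp
  23–104 → 82 bp
  105–133 → 29 bp
  134–272 → 139 bp
Sorted largest to smallest: 139, 82, 29, 22 bp.

139, 82, 29, 22 bp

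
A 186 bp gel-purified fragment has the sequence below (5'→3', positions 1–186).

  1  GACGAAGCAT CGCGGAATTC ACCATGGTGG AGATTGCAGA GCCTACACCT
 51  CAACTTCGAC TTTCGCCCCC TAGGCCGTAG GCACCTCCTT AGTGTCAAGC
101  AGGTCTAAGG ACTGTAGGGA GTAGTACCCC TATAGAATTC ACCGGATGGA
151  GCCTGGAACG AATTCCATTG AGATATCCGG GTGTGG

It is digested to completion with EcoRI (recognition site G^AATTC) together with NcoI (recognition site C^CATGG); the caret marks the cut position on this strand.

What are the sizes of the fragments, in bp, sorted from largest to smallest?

EcoRI sites (GAATTC) start at positions 15, 135, 160.
EcoRI cuts after the first base of each site, so after positions 15, 135, 160.
The NcoI site (CCATGG) starts at position 22.
NcoI cuts after the first base of each site, so after position 22.
Combined cut positions: 15, 22, 135, 160.
Linear molecule, 4 cuts → 5 fragments:
  1–15 → 15 bp
  16–22 → 7 bp
  23–135 → 113 bp
  136–160 → 25 bp
  161–186 → 26 bp
Sorted largest to smallest: 113, 26, 25, 15, 7 bp.

113, 26, 25, 15, 7 bp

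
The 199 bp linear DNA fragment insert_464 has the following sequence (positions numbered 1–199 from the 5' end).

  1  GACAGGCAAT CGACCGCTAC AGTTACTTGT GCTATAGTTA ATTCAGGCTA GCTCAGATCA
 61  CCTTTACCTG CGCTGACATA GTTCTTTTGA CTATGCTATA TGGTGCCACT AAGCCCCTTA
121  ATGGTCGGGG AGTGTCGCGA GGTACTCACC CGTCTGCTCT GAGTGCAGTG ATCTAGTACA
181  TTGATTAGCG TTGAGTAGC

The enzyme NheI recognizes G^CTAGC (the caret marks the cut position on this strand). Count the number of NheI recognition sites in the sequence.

1

GCTAGC occurs starting at position 47.
NheI cuts at 1 site.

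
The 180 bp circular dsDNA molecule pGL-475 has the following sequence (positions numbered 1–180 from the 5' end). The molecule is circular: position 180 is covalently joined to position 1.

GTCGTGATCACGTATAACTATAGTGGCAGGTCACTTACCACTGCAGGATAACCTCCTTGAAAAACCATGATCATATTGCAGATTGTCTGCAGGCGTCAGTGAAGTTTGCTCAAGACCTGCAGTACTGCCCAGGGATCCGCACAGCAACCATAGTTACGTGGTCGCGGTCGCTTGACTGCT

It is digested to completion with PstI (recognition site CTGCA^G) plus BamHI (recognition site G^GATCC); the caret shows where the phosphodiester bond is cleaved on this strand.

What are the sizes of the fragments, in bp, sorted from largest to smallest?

PstI sites (CTGCAG) start at positions 41, 87, 117.
PstI cuts after base 5 of each site (before the last base), so after positions 45, 91, 121.
The BamHI site (GGATCC) starts at position 133.
BamHI cuts after the first base of each site, so after position 133.
Combined cut positions: 45, 91, 121, 133.
Circular molecule, 4 cuts → 4 fragments:
  46–91 → 46 bp
  92–121 → 30 bp
  122–133 → 12 bp
  134–180 then 1–45 → 47 + 45 = 92 bp
Sorted largest to smallest: 92, 46, 30, 12 bp.

92, 46, 30, 12 bp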